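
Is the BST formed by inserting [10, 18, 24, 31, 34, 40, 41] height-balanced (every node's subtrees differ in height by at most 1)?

Tree (level-order array): [10, None, 18, None, 24, None, 31, None, 34, None, 40, None, 41]
Definition: a tree is height-balanced if, at every node, |h(left) - h(right)| <= 1 (empty subtree has height -1).
Bottom-up per-node check:
  node 41: h_left=-1, h_right=-1, diff=0 [OK], height=0
  node 40: h_left=-1, h_right=0, diff=1 [OK], height=1
  node 34: h_left=-1, h_right=1, diff=2 [FAIL (|-1-1|=2 > 1)], height=2
  node 31: h_left=-1, h_right=2, diff=3 [FAIL (|-1-2|=3 > 1)], height=3
  node 24: h_left=-1, h_right=3, diff=4 [FAIL (|-1-3|=4 > 1)], height=4
  node 18: h_left=-1, h_right=4, diff=5 [FAIL (|-1-4|=5 > 1)], height=5
  node 10: h_left=-1, h_right=5, diff=6 [FAIL (|-1-5|=6 > 1)], height=6
Node 34 violates the condition: |-1 - 1| = 2 > 1.
Result: Not balanced


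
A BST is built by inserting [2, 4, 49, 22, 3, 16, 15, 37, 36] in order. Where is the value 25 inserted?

Starting tree (level order): [2, None, 4, 3, 49, None, None, 22, None, 16, 37, 15, None, 36]
Insertion path: 2 -> 4 -> 49 -> 22 -> 37 -> 36
Result: insert 25 as left child of 36
Final tree (level order): [2, None, 4, 3, 49, None, None, 22, None, 16, 37, 15, None, 36, None, None, None, 25]


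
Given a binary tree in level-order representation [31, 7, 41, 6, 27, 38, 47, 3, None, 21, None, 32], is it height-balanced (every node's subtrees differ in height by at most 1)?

Tree (level-order array): [31, 7, 41, 6, 27, 38, 47, 3, None, 21, None, 32]
Definition: a tree is height-balanced if, at every node, |h(left) - h(right)| <= 1 (empty subtree has height -1).
Bottom-up per-node check:
  node 3: h_left=-1, h_right=-1, diff=0 [OK], height=0
  node 6: h_left=0, h_right=-1, diff=1 [OK], height=1
  node 21: h_left=-1, h_right=-1, diff=0 [OK], height=0
  node 27: h_left=0, h_right=-1, diff=1 [OK], height=1
  node 7: h_left=1, h_right=1, diff=0 [OK], height=2
  node 32: h_left=-1, h_right=-1, diff=0 [OK], height=0
  node 38: h_left=0, h_right=-1, diff=1 [OK], height=1
  node 47: h_left=-1, h_right=-1, diff=0 [OK], height=0
  node 41: h_left=1, h_right=0, diff=1 [OK], height=2
  node 31: h_left=2, h_right=2, diff=0 [OK], height=3
All nodes satisfy the balance condition.
Result: Balanced


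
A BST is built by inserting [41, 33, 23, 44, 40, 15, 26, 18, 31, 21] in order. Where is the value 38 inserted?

Starting tree (level order): [41, 33, 44, 23, 40, None, None, 15, 26, None, None, None, 18, None, 31, None, 21]
Insertion path: 41 -> 33 -> 40
Result: insert 38 as left child of 40
Final tree (level order): [41, 33, 44, 23, 40, None, None, 15, 26, 38, None, None, 18, None, 31, None, None, None, 21]


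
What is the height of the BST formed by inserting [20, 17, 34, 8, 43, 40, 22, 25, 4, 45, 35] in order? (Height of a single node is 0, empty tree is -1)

Insertion order: [20, 17, 34, 8, 43, 40, 22, 25, 4, 45, 35]
Tree (level-order array): [20, 17, 34, 8, None, 22, 43, 4, None, None, 25, 40, 45, None, None, None, None, 35]
Compute height bottom-up (empty subtree = -1):
  height(4) = 1 + max(-1, -1) = 0
  height(8) = 1 + max(0, -1) = 1
  height(17) = 1 + max(1, -1) = 2
  height(25) = 1 + max(-1, -1) = 0
  height(22) = 1 + max(-1, 0) = 1
  height(35) = 1 + max(-1, -1) = 0
  height(40) = 1 + max(0, -1) = 1
  height(45) = 1 + max(-1, -1) = 0
  height(43) = 1 + max(1, 0) = 2
  height(34) = 1 + max(1, 2) = 3
  height(20) = 1 + max(2, 3) = 4
Height = 4


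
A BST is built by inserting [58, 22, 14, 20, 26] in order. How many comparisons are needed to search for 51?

Search path for 51: 58 -> 22 -> 26
Found: False
Comparisons: 3


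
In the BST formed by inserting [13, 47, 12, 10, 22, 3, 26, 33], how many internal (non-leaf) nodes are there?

Tree built from: [13, 47, 12, 10, 22, 3, 26, 33]
Tree (level-order array): [13, 12, 47, 10, None, 22, None, 3, None, None, 26, None, None, None, 33]
Rule: An internal node has at least one child.
Per-node child counts:
  node 13: 2 child(ren)
  node 12: 1 child(ren)
  node 10: 1 child(ren)
  node 3: 0 child(ren)
  node 47: 1 child(ren)
  node 22: 1 child(ren)
  node 26: 1 child(ren)
  node 33: 0 child(ren)
Matching nodes: [13, 12, 10, 47, 22, 26]
Count of internal (non-leaf) nodes: 6


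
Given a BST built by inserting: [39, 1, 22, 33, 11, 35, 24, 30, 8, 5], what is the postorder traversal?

Tree insertion order: [39, 1, 22, 33, 11, 35, 24, 30, 8, 5]
Tree (level-order array): [39, 1, None, None, 22, 11, 33, 8, None, 24, 35, 5, None, None, 30]
Postorder traversal: [5, 8, 11, 30, 24, 35, 33, 22, 1, 39]


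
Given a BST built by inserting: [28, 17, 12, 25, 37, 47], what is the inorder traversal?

Tree insertion order: [28, 17, 12, 25, 37, 47]
Tree (level-order array): [28, 17, 37, 12, 25, None, 47]
Inorder traversal: [12, 17, 25, 28, 37, 47]


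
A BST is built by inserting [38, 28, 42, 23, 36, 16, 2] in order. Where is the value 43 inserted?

Starting tree (level order): [38, 28, 42, 23, 36, None, None, 16, None, None, None, 2]
Insertion path: 38 -> 42
Result: insert 43 as right child of 42
Final tree (level order): [38, 28, 42, 23, 36, None, 43, 16, None, None, None, None, None, 2]


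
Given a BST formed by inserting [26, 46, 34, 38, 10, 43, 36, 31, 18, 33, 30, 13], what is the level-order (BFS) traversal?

Tree insertion order: [26, 46, 34, 38, 10, 43, 36, 31, 18, 33, 30, 13]
Tree (level-order array): [26, 10, 46, None, 18, 34, None, 13, None, 31, 38, None, None, 30, 33, 36, 43]
BFS from the root, enqueuing left then right child of each popped node:
  queue [26] -> pop 26, enqueue [10, 46], visited so far: [26]
  queue [10, 46] -> pop 10, enqueue [18], visited so far: [26, 10]
  queue [46, 18] -> pop 46, enqueue [34], visited so far: [26, 10, 46]
  queue [18, 34] -> pop 18, enqueue [13], visited so far: [26, 10, 46, 18]
  queue [34, 13] -> pop 34, enqueue [31, 38], visited so far: [26, 10, 46, 18, 34]
  queue [13, 31, 38] -> pop 13, enqueue [none], visited so far: [26, 10, 46, 18, 34, 13]
  queue [31, 38] -> pop 31, enqueue [30, 33], visited so far: [26, 10, 46, 18, 34, 13, 31]
  queue [38, 30, 33] -> pop 38, enqueue [36, 43], visited so far: [26, 10, 46, 18, 34, 13, 31, 38]
  queue [30, 33, 36, 43] -> pop 30, enqueue [none], visited so far: [26, 10, 46, 18, 34, 13, 31, 38, 30]
  queue [33, 36, 43] -> pop 33, enqueue [none], visited so far: [26, 10, 46, 18, 34, 13, 31, 38, 30, 33]
  queue [36, 43] -> pop 36, enqueue [none], visited so far: [26, 10, 46, 18, 34, 13, 31, 38, 30, 33, 36]
  queue [43] -> pop 43, enqueue [none], visited so far: [26, 10, 46, 18, 34, 13, 31, 38, 30, 33, 36, 43]
Result: [26, 10, 46, 18, 34, 13, 31, 38, 30, 33, 36, 43]


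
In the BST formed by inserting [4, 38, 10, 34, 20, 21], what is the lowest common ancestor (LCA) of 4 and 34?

Tree insertion order: [4, 38, 10, 34, 20, 21]
Tree (level-order array): [4, None, 38, 10, None, None, 34, 20, None, None, 21]
In a BST, the LCA of p=4, q=34 is the first node v on the
root-to-leaf path with p <= v <= q (go left if both < v, right if both > v).
Walk from root:
  at 4: 4 <= 4 <= 34, this is the LCA
LCA = 4


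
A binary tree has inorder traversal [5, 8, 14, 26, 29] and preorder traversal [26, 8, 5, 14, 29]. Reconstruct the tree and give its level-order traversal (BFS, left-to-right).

Inorder:  [5, 8, 14, 26, 29]
Preorder: [26, 8, 5, 14, 29]
Algorithm: preorder visits root first, so consume preorder in order;
for each root, split the current inorder slice at that value into
left-subtree inorder and right-subtree inorder, then recurse.
Recursive splits:
  root=26; inorder splits into left=[5, 8, 14], right=[29]
  root=8; inorder splits into left=[5], right=[14]
  root=5; inorder splits into left=[], right=[]
  root=14; inorder splits into left=[], right=[]
  root=29; inorder splits into left=[], right=[]
Reconstructed level-order: [26, 8, 29, 5, 14]


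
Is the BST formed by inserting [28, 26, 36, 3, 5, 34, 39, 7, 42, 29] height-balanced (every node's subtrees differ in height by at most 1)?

Tree (level-order array): [28, 26, 36, 3, None, 34, 39, None, 5, 29, None, None, 42, None, 7]
Definition: a tree is height-balanced if, at every node, |h(left) - h(right)| <= 1 (empty subtree has height -1).
Bottom-up per-node check:
  node 7: h_left=-1, h_right=-1, diff=0 [OK], height=0
  node 5: h_left=-1, h_right=0, diff=1 [OK], height=1
  node 3: h_left=-1, h_right=1, diff=2 [FAIL (|-1-1|=2 > 1)], height=2
  node 26: h_left=2, h_right=-1, diff=3 [FAIL (|2--1|=3 > 1)], height=3
  node 29: h_left=-1, h_right=-1, diff=0 [OK], height=0
  node 34: h_left=0, h_right=-1, diff=1 [OK], height=1
  node 42: h_left=-1, h_right=-1, diff=0 [OK], height=0
  node 39: h_left=-1, h_right=0, diff=1 [OK], height=1
  node 36: h_left=1, h_right=1, diff=0 [OK], height=2
  node 28: h_left=3, h_right=2, diff=1 [OK], height=4
Node 3 violates the condition: |-1 - 1| = 2 > 1.
Result: Not balanced


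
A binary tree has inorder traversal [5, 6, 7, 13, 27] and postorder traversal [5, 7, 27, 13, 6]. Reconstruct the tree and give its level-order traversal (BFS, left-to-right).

Inorder:   [5, 6, 7, 13, 27]
Postorder: [5, 7, 27, 13, 6]
Algorithm: postorder visits root last, so walk postorder right-to-left;
each value is the root of the current inorder slice — split it at that
value, recurse on the right subtree first, then the left.
Recursive splits:
  root=6; inorder splits into left=[5], right=[7, 13, 27]
  root=13; inorder splits into left=[7], right=[27]
  root=27; inorder splits into left=[], right=[]
  root=7; inorder splits into left=[], right=[]
  root=5; inorder splits into left=[], right=[]
Reconstructed level-order: [6, 5, 13, 7, 27]


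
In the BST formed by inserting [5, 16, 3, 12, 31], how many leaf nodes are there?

Tree built from: [5, 16, 3, 12, 31]
Tree (level-order array): [5, 3, 16, None, None, 12, 31]
Rule: A leaf has 0 children.
Per-node child counts:
  node 5: 2 child(ren)
  node 3: 0 child(ren)
  node 16: 2 child(ren)
  node 12: 0 child(ren)
  node 31: 0 child(ren)
Matching nodes: [3, 12, 31]
Count of leaf nodes: 3


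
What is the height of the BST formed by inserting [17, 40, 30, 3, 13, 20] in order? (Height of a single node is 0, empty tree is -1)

Insertion order: [17, 40, 30, 3, 13, 20]
Tree (level-order array): [17, 3, 40, None, 13, 30, None, None, None, 20]
Compute height bottom-up (empty subtree = -1):
  height(13) = 1 + max(-1, -1) = 0
  height(3) = 1 + max(-1, 0) = 1
  height(20) = 1 + max(-1, -1) = 0
  height(30) = 1 + max(0, -1) = 1
  height(40) = 1 + max(1, -1) = 2
  height(17) = 1 + max(1, 2) = 3
Height = 3


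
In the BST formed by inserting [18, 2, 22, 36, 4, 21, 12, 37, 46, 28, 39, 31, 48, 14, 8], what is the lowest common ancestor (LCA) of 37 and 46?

Tree insertion order: [18, 2, 22, 36, 4, 21, 12, 37, 46, 28, 39, 31, 48, 14, 8]
Tree (level-order array): [18, 2, 22, None, 4, 21, 36, None, 12, None, None, 28, 37, 8, 14, None, 31, None, 46, None, None, None, None, None, None, 39, 48]
In a BST, the LCA of p=37, q=46 is the first node v on the
root-to-leaf path with p <= v <= q (go left if both < v, right if both > v).
Walk from root:
  at 18: both 37 and 46 > 18, go right
  at 22: both 37 and 46 > 22, go right
  at 36: both 37 and 46 > 36, go right
  at 37: 37 <= 37 <= 46, this is the LCA
LCA = 37


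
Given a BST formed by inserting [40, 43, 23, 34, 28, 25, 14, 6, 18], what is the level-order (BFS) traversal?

Tree insertion order: [40, 43, 23, 34, 28, 25, 14, 6, 18]
Tree (level-order array): [40, 23, 43, 14, 34, None, None, 6, 18, 28, None, None, None, None, None, 25]
BFS from the root, enqueuing left then right child of each popped node:
  queue [40] -> pop 40, enqueue [23, 43], visited so far: [40]
  queue [23, 43] -> pop 23, enqueue [14, 34], visited so far: [40, 23]
  queue [43, 14, 34] -> pop 43, enqueue [none], visited so far: [40, 23, 43]
  queue [14, 34] -> pop 14, enqueue [6, 18], visited so far: [40, 23, 43, 14]
  queue [34, 6, 18] -> pop 34, enqueue [28], visited so far: [40, 23, 43, 14, 34]
  queue [6, 18, 28] -> pop 6, enqueue [none], visited so far: [40, 23, 43, 14, 34, 6]
  queue [18, 28] -> pop 18, enqueue [none], visited so far: [40, 23, 43, 14, 34, 6, 18]
  queue [28] -> pop 28, enqueue [25], visited so far: [40, 23, 43, 14, 34, 6, 18, 28]
  queue [25] -> pop 25, enqueue [none], visited so far: [40, 23, 43, 14, 34, 6, 18, 28, 25]
Result: [40, 23, 43, 14, 34, 6, 18, 28, 25]


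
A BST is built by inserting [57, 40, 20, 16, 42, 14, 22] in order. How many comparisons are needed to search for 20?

Search path for 20: 57 -> 40 -> 20
Found: True
Comparisons: 3


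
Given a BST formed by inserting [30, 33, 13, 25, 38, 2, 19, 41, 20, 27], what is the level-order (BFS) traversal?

Tree insertion order: [30, 33, 13, 25, 38, 2, 19, 41, 20, 27]
Tree (level-order array): [30, 13, 33, 2, 25, None, 38, None, None, 19, 27, None, 41, None, 20]
BFS from the root, enqueuing left then right child of each popped node:
  queue [30] -> pop 30, enqueue [13, 33], visited so far: [30]
  queue [13, 33] -> pop 13, enqueue [2, 25], visited so far: [30, 13]
  queue [33, 2, 25] -> pop 33, enqueue [38], visited so far: [30, 13, 33]
  queue [2, 25, 38] -> pop 2, enqueue [none], visited so far: [30, 13, 33, 2]
  queue [25, 38] -> pop 25, enqueue [19, 27], visited so far: [30, 13, 33, 2, 25]
  queue [38, 19, 27] -> pop 38, enqueue [41], visited so far: [30, 13, 33, 2, 25, 38]
  queue [19, 27, 41] -> pop 19, enqueue [20], visited so far: [30, 13, 33, 2, 25, 38, 19]
  queue [27, 41, 20] -> pop 27, enqueue [none], visited so far: [30, 13, 33, 2, 25, 38, 19, 27]
  queue [41, 20] -> pop 41, enqueue [none], visited so far: [30, 13, 33, 2, 25, 38, 19, 27, 41]
  queue [20] -> pop 20, enqueue [none], visited so far: [30, 13, 33, 2, 25, 38, 19, 27, 41, 20]
Result: [30, 13, 33, 2, 25, 38, 19, 27, 41, 20]


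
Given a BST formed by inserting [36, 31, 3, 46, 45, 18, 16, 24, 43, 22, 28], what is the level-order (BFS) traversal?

Tree insertion order: [36, 31, 3, 46, 45, 18, 16, 24, 43, 22, 28]
Tree (level-order array): [36, 31, 46, 3, None, 45, None, None, 18, 43, None, 16, 24, None, None, None, None, 22, 28]
BFS from the root, enqueuing left then right child of each popped node:
  queue [36] -> pop 36, enqueue [31, 46], visited so far: [36]
  queue [31, 46] -> pop 31, enqueue [3], visited so far: [36, 31]
  queue [46, 3] -> pop 46, enqueue [45], visited so far: [36, 31, 46]
  queue [3, 45] -> pop 3, enqueue [18], visited so far: [36, 31, 46, 3]
  queue [45, 18] -> pop 45, enqueue [43], visited so far: [36, 31, 46, 3, 45]
  queue [18, 43] -> pop 18, enqueue [16, 24], visited so far: [36, 31, 46, 3, 45, 18]
  queue [43, 16, 24] -> pop 43, enqueue [none], visited so far: [36, 31, 46, 3, 45, 18, 43]
  queue [16, 24] -> pop 16, enqueue [none], visited so far: [36, 31, 46, 3, 45, 18, 43, 16]
  queue [24] -> pop 24, enqueue [22, 28], visited so far: [36, 31, 46, 3, 45, 18, 43, 16, 24]
  queue [22, 28] -> pop 22, enqueue [none], visited so far: [36, 31, 46, 3, 45, 18, 43, 16, 24, 22]
  queue [28] -> pop 28, enqueue [none], visited so far: [36, 31, 46, 3, 45, 18, 43, 16, 24, 22, 28]
Result: [36, 31, 46, 3, 45, 18, 43, 16, 24, 22, 28]


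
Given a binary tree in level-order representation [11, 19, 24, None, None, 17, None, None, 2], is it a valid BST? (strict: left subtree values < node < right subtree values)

Level-order array: [11, 19, 24, None, None, 17, None, None, 2]
Validate using subtree bounds (lo, hi): at each node, require lo < value < hi,
then recurse left with hi=value and right with lo=value.
Preorder trace (stopping at first violation):
  at node 11 with bounds (-inf, +inf): OK
  at node 19 with bounds (-inf, 11): VIOLATION
Node 19 violates its bound: not (-inf < 19 < 11).
Result: Not a valid BST


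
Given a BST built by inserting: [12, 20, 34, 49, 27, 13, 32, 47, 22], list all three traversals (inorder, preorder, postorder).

Tree insertion order: [12, 20, 34, 49, 27, 13, 32, 47, 22]
Tree (level-order array): [12, None, 20, 13, 34, None, None, 27, 49, 22, 32, 47]
Inorder (L, root, R): [12, 13, 20, 22, 27, 32, 34, 47, 49]
Preorder (root, L, R): [12, 20, 13, 34, 27, 22, 32, 49, 47]
Postorder (L, R, root): [13, 22, 32, 27, 47, 49, 34, 20, 12]


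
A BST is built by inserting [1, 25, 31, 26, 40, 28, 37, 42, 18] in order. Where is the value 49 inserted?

Starting tree (level order): [1, None, 25, 18, 31, None, None, 26, 40, None, 28, 37, 42]
Insertion path: 1 -> 25 -> 31 -> 40 -> 42
Result: insert 49 as right child of 42
Final tree (level order): [1, None, 25, 18, 31, None, None, 26, 40, None, 28, 37, 42, None, None, None, None, None, 49]


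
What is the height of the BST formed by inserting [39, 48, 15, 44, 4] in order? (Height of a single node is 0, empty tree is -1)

Insertion order: [39, 48, 15, 44, 4]
Tree (level-order array): [39, 15, 48, 4, None, 44]
Compute height bottom-up (empty subtree = -1):
  height(4) = 1 + max(-1, -1) = 0
  height(15) = 1 + max(0, -1) = 1
  height(44) = 1 + max(-1, -1) = 0
  height(48) = 1 + max(0, -1) = 1
  height(39) = 1 + max(1, 1) = 2
Height = 2


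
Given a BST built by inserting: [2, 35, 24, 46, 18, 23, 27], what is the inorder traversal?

Tree insertion order: [2, 35, 24, 46, 18, 23, 27]
Tree (level-order array): [2, None, 35, 24, 46, 18, 27, None, None, None, 23]
Inorder traversal: [2, 18, 23, 24, 27, 35, 46]


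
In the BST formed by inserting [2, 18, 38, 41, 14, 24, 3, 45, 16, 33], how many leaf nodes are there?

Tree built from: [2, 18, 38, 41, 14, 24, 3, 45, 16, 33]
Tree (level-order array): [2, None, 18, 14, 38, 3, 16, 24, 41, None, None, None, None, None, 33, None, 45]
Rule: A leaf has 0 children.
Per-node child counts:
  node 2: 1 child(ren)
  node 18: 2 child(ren)
  node 14: 2 child(ren)
  node 3: 0 child(ren)
  node 16: 0 child(ren)
  node 38: 2 child(ren)
  node 24: 1 child(ren)
  node 33: 0 child(ren)
  node 41: 1 child(ren)
  node 45: 0 child(ren)
Matching nodes: [3, 16, 33, 45]
Count of leaf nodes: 4


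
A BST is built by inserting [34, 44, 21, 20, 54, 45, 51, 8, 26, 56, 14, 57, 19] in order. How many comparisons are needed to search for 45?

Search path for 45: 34 -> 44 -> 54 -> 45
Found: True
Comparisons: 4


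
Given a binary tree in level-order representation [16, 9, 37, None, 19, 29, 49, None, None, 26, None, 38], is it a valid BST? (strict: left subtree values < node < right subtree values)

Level-order array: [16, 9, 37, None, 19, 29, 49, None, None, 26, None, 38]
Validate using subtree bounds (lo, hi): at each node, require lo < value < hi,
then recurse left with hi=value and right with lo=value.
Preorder trace (stopping at first violation):
  at node 16 with bounds (-inf, +inf): OK
  at node 9 with bounds (-inf, 16): OK
  at node 19 with bounds (9, 16): VIOLATION
Node 19 violates its bound: not (9 < 19 < 16).
Result: Not a valid BST


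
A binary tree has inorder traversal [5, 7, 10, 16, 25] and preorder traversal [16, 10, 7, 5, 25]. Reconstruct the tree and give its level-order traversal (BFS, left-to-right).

Inorder:  [5, 7, 10, 16, 25]
Preorder: [16, 10, 7, 5, 25]
Algorithm: preorder visits root first, so consume preorder in order;
for each root, split the current inorder slice at that value into
left-subtree inorder and right-subtree inorder, then recurse.
Recursive splits:
  root=16; inorder splits into left=[5, 7, 10], right=[25]
  root=10; inorder splits into left=[5, 7], right=[]
  root=7; inorder splits into left=[5], right=[]
  root=5; inorder splits into left=[], right=[]
  root=25; inorder splits into left=[], right=[]
Reconstructed level-order: [16, 10, 25, 7, 5]


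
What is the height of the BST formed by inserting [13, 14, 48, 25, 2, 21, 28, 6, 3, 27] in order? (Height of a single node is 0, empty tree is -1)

Insertion order: [13, 14, 48, 25, 2, 21, 28, 6, 3, 27]
Tree (level-order array): [13, 2, 14, None, 6, None, 48, 3, None, 25, None, None, None, 21, 28, None, None, 27]
Compute height bottom-up (empty subtree = -1):
  height(3) = 1 + max(-1, -1) = 0
  height(6) = 1 + max(0, -1) = 1
  height(2) = 1 + max(-1, 1) = 2
  height(21) = 1 + max(-1, -1) = 0
  height(27) = 1 + max(-1, -1) = 0
  height(28) = 1 + max(0, -1) = 1
  height(25) = 1 + max(0, 1) = 2
  height(48) = 1 + max(2, -1) = 3
  height(14) = 1 + max(-1, 3) = 4
  height(13) = 1 + max(2, 4) = 5
Height = 5


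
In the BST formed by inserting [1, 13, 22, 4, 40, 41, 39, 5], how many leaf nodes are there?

Tree built from: [1, 13, 22, 4, 40, 41, 39, 5]
Tree (level-order array): [1, None, 13, 4, 22, None, 5, None, 40, None, None, 39, 41]
Rule: A leaf has 0 children.
Per-node child counts:
  node 1: 1 child(ren)
  node 13: 2 child(ren)
  node 4: 1 child(ren)
  node 5: 0 child(ren)
  node 22: 1 child(ren)
  node 40: 2 child(ren)
  node 39: 0 child(ren)
  node 41: 0 child(ren)
Matching nodes: [5, 39, 41]
Count of leaf nodes: 3


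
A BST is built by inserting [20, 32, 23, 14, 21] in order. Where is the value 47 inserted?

Starting tree (level order): [20, 14, 32, None, None, 23, None, 21]
Insertion path: 20 -> 32
Result: insert 47 as right child of 32
Final tree (level order): [20, 14, 32, None, None, 23, 47, 21]


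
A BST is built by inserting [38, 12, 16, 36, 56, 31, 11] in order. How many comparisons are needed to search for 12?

Search path for 12: 38 -> 12
Found: True
Comparisons: 2


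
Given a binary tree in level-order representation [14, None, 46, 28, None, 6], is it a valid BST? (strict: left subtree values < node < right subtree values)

Level-order array: [14, None, 46, 28, None, 6]
Validate using subtree bounds (lo, hi): at each node, require lo < value < hi,
then recurse left with hi=value and right with lo=value.
Preorder trace (stopping at first violation):
  at node 14 with bounds (-inf, +inf): OK
  at node 46 with bounds (14, +inf): OK
  at node 28 with bounds (14, 46): OK
  at node 6 with bounds (14, 28): VIOLATION
Node 6 violates its bound: not (14 < 6 < 28).
Result: Not a valid BST


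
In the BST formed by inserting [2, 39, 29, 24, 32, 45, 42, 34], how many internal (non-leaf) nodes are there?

Tree built from: [2, 39, 29, 24, 32, 45, 42, 34]
Tree (level-order array): [2, None, 39, 29, 45, 24, 32, 42, None, None, None, None, 34]
Rule: An internal node has at least one child.
Per-node child counts:
  node 2: 1 child(ren)
  node 39: 2 child(ren)
  node 29: 2 child(ren)
  node 24: 0 child(ren)
  node 32: 1 child(ren)
  node 34: 0 child(ren)
  node 45: 1 child(ren)
  node 42: 0 child(ren)
Matching nodes: [2, 39, 29, 32, 45]
Count of internal (non-leaf) nodes: 5


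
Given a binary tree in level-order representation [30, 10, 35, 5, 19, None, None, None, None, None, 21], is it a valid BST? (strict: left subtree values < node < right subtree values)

Level-order array: [30, 10, 35, 5, 19, None, None, None, None, None, 21]
Validate using subtree bounds (lo, hi): at each node, require lo < value < hi,
then recurse left with hi=value and right with lo=value.
Preorder trace (stopping at first violation):
  at node 30 with bounds (-inf, +inf): OK
  at node 10 with bounds (-inf, 30): OK
  at node 5 with bounds (-inf, 10): OK
  at node 19 with bounds (10, 30): OK
  at node 21 with bounds (19, 30): OK
  at node 35 with bounds (30, +inf): OK
No violation found at any node.
Result: Valid BST


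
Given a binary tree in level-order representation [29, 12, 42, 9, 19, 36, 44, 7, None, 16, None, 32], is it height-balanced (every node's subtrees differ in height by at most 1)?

Tree (level-order array): [29, 12, 42, 9, 19, 36, 44, 7, None, 16, None, 32]
Definition: a tree is height-balanced if, at every node, |h(left) - h(right)| <= 1 (empty subtree has height -1).
Bottom-up per-node check:
  node 7: h_left=-1, h_right=-1, diff=0 [OK], height=0
  node 9: h_left=0, h_right=-1, diff=1 [OK], height=1
  node 16: h_left=-1, h_right=-1, diff=0 [OK], height=0
  node 19: h_left=0, h_right=-1, diff=1 [OK], height=1
  node 12: h_left=1, h_right=1, diff=0 [OK], height=2
  node 32: h_left=-1, h_right=-1, diff=0 [OK], height=0
  node 36: h_left=0, h_right=-1, diff=1 [OK], height=1
  node 44: h_left=-1, h_right=-1, diff=0 [OK], height=0
  node 42: h_left=1, h_right=0, diff=1 [OK], height=2
  node 29: h_left=2, h_right=2, diff=0 [OK], height=3
All nodes satisfy the balance condition.
Result: Balanced


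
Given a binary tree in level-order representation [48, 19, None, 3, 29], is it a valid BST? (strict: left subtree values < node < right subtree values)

Level-order array: [48, 19, None, 3, 29]
Validate using subtree bounds (lo, hi): at each node, require lo < value < hi,
then recurse left with hi=value and right with lo=value.
Preorder trace (stopping at first violation):
  at node 48 with bounds (-inf, +inf): OK
  at node 19 with bounds (-inf, 48): OK
  at node 3 with bounds (-inf, 19): OK
  at node 29 with bounds (19, 48): OK
No violation found at any node.
Result: Valid BST


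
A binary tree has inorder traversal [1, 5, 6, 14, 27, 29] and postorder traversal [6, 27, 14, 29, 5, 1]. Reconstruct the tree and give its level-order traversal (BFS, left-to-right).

Inorder:   [1, 5, 6, 14, 27, 29]
Postorder: [6, 27, 14, 29, 5, 1]
Algorithm: postorder visits root last, so walk postorder right-to-left;
each value is the root of the current inorder slice — split it at that
value, recurse on the right subtree first, then the left.
Recursive splits:
  root=1; inorder splits into left=[], right=[5, 6, 14, 27, 29]
  root=5; inorder splits into left=[], right=[6, 14, 27, 29]
  root=29; inorder splits into left=[6, 14, 27], right=[]
  root=14; inorder splits into left=[6], right=[27]
  root=27; inorder splits into left=[], right=[]
  root=6; inorder splits into left=[], right=[]
Reconstructed level-order: [1, 5, 29, 14, 6, 27]


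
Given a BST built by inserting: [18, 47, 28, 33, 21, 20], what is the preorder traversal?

Tree insertion order: [18, 47, 28, 33, 21, 20]
Tree (level-order array): [18, None, 47, 28, None, 21, 33, 20]
Preorder traversal: [18, 47, 28, 21, 20, 33]


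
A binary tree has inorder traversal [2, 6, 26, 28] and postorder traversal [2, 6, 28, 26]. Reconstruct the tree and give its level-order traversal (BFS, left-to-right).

Inorder:   [2, 6, 26, 28]
Postorder: [2, 6, 28, 26]
Algorithm: postorder visits root last, so walk postorder right-to-left;
each value is the root of the current inorder slice — split it at that
value, recurse on the right subtree first, then the left.
Recursive splits:
  root=26; inorder splits into left=[2, 6], right=[28]
  root=28; inorder splits into left=[], right=[]
  root=6; inorder splits into left=[2], right=[]
  root=2; inorder splits into left=[], right=[]
Reconstructed level-order: [26, 6, 28, 2]


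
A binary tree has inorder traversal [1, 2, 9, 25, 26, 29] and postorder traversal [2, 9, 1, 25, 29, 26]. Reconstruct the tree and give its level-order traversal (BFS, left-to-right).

Inorder:   [1, 2, 9, 25, 26, 29]
Postorder: [2, 9, 1, 25, 29, 26]
Algorithm: postorder visits root last, so walk postorder right-to-left;
each value is the root of the current inorder slice — split it at that
value, recurse on the right subtree first, then the left.
Recursive splits:
  root=26; inorder splits into left=[1, 2, 9, 25], right=[29]
  root=29; inorder splits into left=[], right=[]
  root=25; inorder splits into left=[1, 2, 9], right=[]
  root=1; inorder splits into left=[], right=[2, 9]
  root=9; inorder splits into left=[2], right=[]
  root=2; inorder splits into left=[], right=[]
Reconstructed level-order: [26, 25, 29, 1, 9, 2]


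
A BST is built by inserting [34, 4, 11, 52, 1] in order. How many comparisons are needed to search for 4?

Search path for 4: 34 -> 4
Found: True
Comparisons: 2


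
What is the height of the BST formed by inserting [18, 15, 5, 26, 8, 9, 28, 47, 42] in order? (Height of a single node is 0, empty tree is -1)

Insertion order: [18, 15, 5, 26, 8, 9, 28, 47, 42]
Tree (level-order array): [18, 15, 26, 5, None, None, 28, None, 8, None, 47, None, 9, 42]
Compute height bottom-up (empty subtree = -1):
  height(9) = 1 + max(-1, -1) = 0
  height(8) = 1 + max(-1, 0) = 1
  height(5) = 1 + max(-1, 1) = 2
  height(15) = 1 + max(2, -1) = 3
  height(42) = 1 + max(-1, -1) = 0
  height(47) = 1 + max(0, -1) = 1
  height(28) = 1 + max(-1, 1) = 2
  height(26) = 1 + max(-1, 2) = 3
  height(18) = 1 + max(3, 3) = 4
Height = 4


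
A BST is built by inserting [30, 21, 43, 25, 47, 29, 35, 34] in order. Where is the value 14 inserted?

Starting tree (level order): [30, 21, 43, None, 25, 35, 47, None, 29, 34]
Insertion path: 30 -> 21
Result: insert 14 as left child of 21
Final tree (level order): [30, 21, 43, 14, 25, 35, 47, None, None, None, 29, 34]


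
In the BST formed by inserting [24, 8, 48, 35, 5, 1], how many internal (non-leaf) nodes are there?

Tree built from: [24, 8, 48, 35, 5, 1]
Tree (level-order array): [24, 8, 48, 5, None, 35, None, 1]
Rule: An internal node has at least one child.
Per-node child counts:
  node 24: 2 child(ren)
  node 8: 1 child(ren)
  node 5: 1 child(ren)
  node 1: 0 child(ren)
  node 48: 1 child(ren)
  node 35: 0 child(ren)
Matching nodes: [24, 8, 5, 48]
Count of internal (non-leaf) nodes: 4


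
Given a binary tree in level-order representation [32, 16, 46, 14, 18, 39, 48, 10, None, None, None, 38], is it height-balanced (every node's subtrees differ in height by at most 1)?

Tree (level-order array): [32, 16, 46, 14, 18, 39, 48, 10, None, None, None, 38]
Definition: a tree is height-balanced if, at every node, |h(left) - h(right)| <= 1 (empty subtree has height -1).
Bottom-up per-node check:
  node 10: h_left=-1, h_right=-1, diff=0 [OK], height=0
  node 14: h_left=0, h_right=-1, diff=1 [OK], height=1
  node 18: h_left=-1, h_right=-1, diff=0 [OK], height=0
  node 16: h_left=1, h_right=0, diff=1 [OK], height=2
  node 38: h_left=-1, h_right=-1, diff=0 [OK], height=0
  node 39: h_left=0, h_right=-1, diff=1 [OK], height=1
  node 48: h_left=-1, h_right=-1, diff=0 [OK], height=0
  node 46: h_left=1, h_right=0, diff=1 [OK], height=2
  node 32: h_left=2, h_right=2, diff=0 [OK], height=3
All nodes satisfy the balance condition.
Result: Balanced


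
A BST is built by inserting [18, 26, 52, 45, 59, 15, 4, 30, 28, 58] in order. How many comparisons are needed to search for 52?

Search path for 52: 18 -> 26 -> 52
Found: True
Comparisons: 3


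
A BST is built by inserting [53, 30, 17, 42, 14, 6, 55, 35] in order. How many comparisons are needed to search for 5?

Search path for 5: 53 -> 30 -> 17 -> 14 -> 6
Found: False
Comparisons: 5


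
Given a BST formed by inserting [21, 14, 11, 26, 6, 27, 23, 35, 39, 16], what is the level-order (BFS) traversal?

Tree insertion order: [21, 14, 11, 26, 6, 27, 23, 35, 39, 16]
Tree (level-order array): [21, 14, 26, 11, 16, 23, 27, 6, None, None, None, None, None, None, 35, None, None, None, 39]
BFS from the root, enqueuing left then right child of each popped node:
  queue [21] -> pop 21, enqueue [14, 26], visited so far: [21]
  queue [14, 26] -> pop 14, enqueue [11, 16], visited so far: [21, 14]
  queue [26, 11, 16] -> pop 26, enqueue [23, 27], visited so far: [21, 14, 26]
  queue [11, 16, 23, 27] -> pop 11, enqueue [6], visited so far: [21, 14, 26, 11]
  queue [16, 23, 27, 6] -> pop 16, enqueue [none], visited so far: [21, 14, 26, 11, 16]
  queue [23, 27, 6] -> pop 23, enqueue [none], visited so far: [21, 14, 26, 11, 16, 23]
  queue [27, 6] -> pop 27, enqueue [35], visited so far: [21, 14, 26, 11, 16, 23, 27]
  queue [6, 35] -> pop 6, enqueue [none], visited so far: [21, 14, 26, 11, 16, 23, 27, 6]
  queue [35] -> pop 35, enqueue [39], visited so far: [21, 14, 26, 11, 16, 23, 27, 6, 35]
  queue [39] -> pop 39, enqueue [none], visited so far: [21, 14, 26, 11, 16, 23, 27, 6, 35, 39]
Result: [21, 14, 26, 11, 16, 23, 27, 6, 35, 39]


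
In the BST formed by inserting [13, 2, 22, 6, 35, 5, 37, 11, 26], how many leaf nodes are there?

Tree built from: [13, 2, 22, 6, 35, 5, 37, 11, 26]
Tree (level-order array): [13, 2, 22, None, 6, None, 35, 5, 11, 26, 37]
Rule: A leaf has 0 children.
Per-node child counts:
  node 13: 2 child(ren)
  node 2: 1 child(ren)
  node 6: 2 child(ren)
  node 5: 0 child(ren)
  node 11: 0 child(ren)
  node 22: 1 child(ren)
  node 35: 2 child(ren)
  node 26: 0 child(ren)
  node 37: 0 child(ren)
Matching nodes: [5, 11, 26, 37]
Count of leaf nodes: 4


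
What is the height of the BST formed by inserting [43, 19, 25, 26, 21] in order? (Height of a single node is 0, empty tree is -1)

Insertion order: [43, 19, 25, 26, 21]
Tree (level-order array): [43, 19, None, None, 25, 21, 26]
Compute height bottom-up (empty subtree = -1):
  height(21) = 1 + max(-1, -1) = 0
  height(26) = 1 + max(-1, -1) = 0
  height(25) = 1 + max(0, 0) = 1
  height(19) = 1 + max(-1, 1) = 2
  height(43) = 1 + max(2, -1) = 3
Height = 3


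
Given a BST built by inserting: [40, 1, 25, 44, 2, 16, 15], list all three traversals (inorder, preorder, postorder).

Tree insertion order: [40, 1, 25, 44, 2, 16, 15]
Tree (level-order array): [40, 1, 44, None, 25, None, None, 2, None, None, 16, 15]
Inorder (L, root, R): [1, 2, 15, 16, 25, 40, 44]
Preorder (root, L, R): [40, 1, 25, 2, 16, 15, 44]
Postorder (L, R, root): [15, 16, 2, 25, 1, 44, 40]


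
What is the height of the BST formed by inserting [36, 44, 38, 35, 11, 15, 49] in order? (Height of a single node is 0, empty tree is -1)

Insertion order: [36, 44, 38, 35, 11, 15, 49]
Tree (level-order array): [36, 35, 44, 11, None, 38, 49, None, 15]
Compute height bottom-up (empty subtree = -1):
  height(15) = 1 + max(-1, -1) = 0
  height(11) = 1 + max(-1, 0) = 1
  height(35) = 1 + max(1, -1) = 2
  height(38) = 1 + max(-1, -1) = 0
  height(49) = 1 + max(-1, -1) = 0
  height(44) = 1 + max(0, 0) = 1
  height(36) = 1 + max(2, 1) = 3
Height = 3


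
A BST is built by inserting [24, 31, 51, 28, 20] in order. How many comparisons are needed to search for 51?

Search path for 51: 24 -> 31 -> 51
Found: True
Comparisons: 3


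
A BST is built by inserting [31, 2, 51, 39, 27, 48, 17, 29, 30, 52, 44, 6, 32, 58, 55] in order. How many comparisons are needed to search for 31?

Search path for 31: 31
Found: True
Comparisons: 1


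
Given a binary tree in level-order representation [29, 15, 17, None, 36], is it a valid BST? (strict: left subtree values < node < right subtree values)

Level-order array: [29, 15, 17, None, 36]
Validate using subtree bounds (lo, hi): at each node, require lo < value < hi,
then recurse left with hi=value and right with lo=value.
Preorder trace (stopping at first violation):
  at node 29 with bounds (-inf, +inf): OK
  at node 15 with bounds (-inf, 29): OK
  at node 36 with bounds (15, 29): VIOLATION
Node 36 violates its bound: not (15 < 36 < 29).
Result: Not a valid BST


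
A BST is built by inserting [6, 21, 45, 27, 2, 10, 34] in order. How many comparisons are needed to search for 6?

Search path for 6: 6
Found: True
Comparisons: 1


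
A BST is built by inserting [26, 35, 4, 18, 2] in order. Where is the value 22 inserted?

Starting tree (level order): [26, 4, 35, 2, 18]
Insertion path: 26 -> 4 -> 18
Result: insert 22 as right child of 18
Final tree (level order): [26, 4, 35, 2, 18, None, None, None, None, None, 22]


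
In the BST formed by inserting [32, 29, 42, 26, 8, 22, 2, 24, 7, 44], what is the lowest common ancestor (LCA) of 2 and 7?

Tree insertion order: [32, 29, 42, 26, 8, 22, 2, 24, 7, 44]
Tree (level-order array): [32, 29, 42, 26, None, None, 44, 8, None, None, None, 2, 22, None, 7, None, 24]
In a BST, the LCA of p=2, q=7 is the first node v on the
root-to-leaf path with p <= v <= q (go left if both < v, right if both > v).
Walk from root:
  at 32: both 2 and 7 < 32, go left
  at 29: both 2 and 7 < 29, go left
  at 26: both 2 and 7 < 26, go left
  at 8: both 2 and 7 < 8, go left
  at 2: 2 <= 2 <= 7, this is the LCA
LCA = 2


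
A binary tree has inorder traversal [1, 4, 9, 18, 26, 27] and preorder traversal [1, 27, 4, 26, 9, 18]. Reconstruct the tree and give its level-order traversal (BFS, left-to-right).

Inorder:  [1, 4, 9, 18, 26, 27]
Preorder: [1, 27, 4, 26, 9, 18]
Algorithm: preorder visits root first, so consume preorder in order;
for each root, split the current inorder slice at that value into
left-subtree inorder and right-subtree inorder, then recurse.
Recursive splits:
  root=1; inorder splits into left=[], right=[4, 9, 18, 26, 27]
  root=27; inorder splits into left=[4, 9, 18, 26], right=[]
  root=4; inorder splits into left=[], right=[9, 18, 26]
  root=26; inorder splits into left=[9, 18], right=[]
  root=9; inorder splits into left=[], right=[18]
  root=18; inorder splits into left=[], right=[]
Reconstructed level-order: [1, 27, 4, 26, 9, 18]


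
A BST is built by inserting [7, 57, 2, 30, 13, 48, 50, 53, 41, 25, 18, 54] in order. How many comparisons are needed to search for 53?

Search path for 53: 7 -> 57 -> 30 -> 48 -> 50 -> 53
Found: True
Comparisons: 6


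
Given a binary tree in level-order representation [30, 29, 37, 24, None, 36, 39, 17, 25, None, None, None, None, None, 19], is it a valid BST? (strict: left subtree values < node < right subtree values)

Level-order array: [30, 29, 37, 24, None, 36, 39, 17, 25, None, None, None, None, None, 19]
Validate using subtree bounds (lo, hi): at each node, require lo < value < hi,
then recurse left with hi=value and right with lo=value.
Preorder trace (stopping at first violation):
  at node 30 with bounds (-inf, +inf): OK
  at node 29 with bounds (-inf, 30): OK
  at node 24 with bounds (-inf, 29): OK
  at node 17 with bounds (-inf, 24): OK
  at node 19 with bounds (17, 24): OK
  at node 25 with bounds (24, 29): OK
  at node 37 with bounds (30, +inf): OK
  at node 36 with bounds (30, 37): OK
  at node 39 with bounds (37, +inf): OK
No violation found at any node.
Result: Valid BST


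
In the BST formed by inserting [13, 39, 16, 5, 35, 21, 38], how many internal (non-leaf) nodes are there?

Tree built from: [13, 39, 16, 5, 35, 21, 38]
Tree (level-order array): [13, 5, 39, None, None, 16, None, None, 35, 21, 38]
Rule: An internal node has at least one child.
Per-node child counts:
  node 13: 2 child(ren)
  node 5: 0 child(ren)
  node 39: 1 child(ren)
  node 16: 1 child(ren)
  node 35: 2 child(ren)
  node 21: 0 child(ren)
  node 38: 0 child(ren)
Matching nodes: [13, 39, 16, 35]
Count of internal (non-leaf) nodes: 4


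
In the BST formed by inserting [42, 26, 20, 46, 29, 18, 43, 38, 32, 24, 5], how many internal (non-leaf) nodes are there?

Tree built from: [42, 26, 20, 46, 29, 18, 43, 38, 32, 24, 5]
Tree (level-order array): [42, 26, 46, 20, 29, 43, None, 18, 24, None, 38, None, None, 5, None, None, None, 32]
Rule: An internal node has at least one child.
Per-node child counts:
  node 42: 2 child(ren)
  node 26: 2 child(ren)
  node 20: 2 child(ren)
  node 18: 1 child(ren)
  node 5: 0 child(ren)
  node 24: 0 child(ren)
  node 29: 1 child(ren)
  node 38: 1 child(ren)
  node 32: 0 child(ren)
  node 46: 1 child(ren)
  node 43: 0 child(ren)
Matching nodes: [42, 26, 20, 18, 29, 38, 46]
Count of internal (non-leaf) nodes: 7


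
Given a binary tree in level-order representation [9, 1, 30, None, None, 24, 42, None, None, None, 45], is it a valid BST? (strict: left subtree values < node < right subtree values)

Level-order array: [9, 1, 30, None, None, 24, 42, None, None, None, 45]
Validate using subtree bounds (lo, hi): at each node, require lo < value < hi,
then recurse left with hi=value and right with lo=value.
Preorder trace (stopping at first violation):
  at node 9 with bounds (-inf, +inf): OK
  at node 1 with bounds (-inf, 9): OK
  at node 30 with bounds (9, +inf): OK
  at node 24 with bounds (9, 30): OK
  at node 42 with bounds (30, +inf): OK
  at node 45 with bounds (42, +inf): OK
No violation found at any node.
Result: Valid BST


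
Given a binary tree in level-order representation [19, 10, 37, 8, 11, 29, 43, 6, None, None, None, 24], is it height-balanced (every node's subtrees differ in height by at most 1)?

Tree (level-order array): [19, 10, 37, 8, 11, 29, 43, 6, None, None, None, 24]
Definition: a tree is height-balanced if, at every node, |h(left) - h(right)| <= 1 (empty subtree has height -1).
Bottom-up per-node check:
  node 6: h_left=-1, h_right=-1, diff=0 [OK], height=0
  node 8: h_left=0, h_right=-1, diff=1 [OK], height=1
  node 11: h_left=-1, h_right=-1, diff=0 [OK], height=0
  node 10: h_left=1, h_right=0, diff=1 [OK], height=2
  node 24: h_left=-1, h_right=-1, diff=0 [OK], height=0
  node 29: h_left=0, h_right=-1, diff=1 [OK], height=1
  node 43: h_left=-1, h_right=-1, diff=0 [OK], height=0
  node 37: h_left=1, h_right=0, diff=1 [OK], height=2
  node 19: h_left=2, h_right=2, diff=0 [OK], height=3
All nodes satisfy the balance condition.
Result: Balanced
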